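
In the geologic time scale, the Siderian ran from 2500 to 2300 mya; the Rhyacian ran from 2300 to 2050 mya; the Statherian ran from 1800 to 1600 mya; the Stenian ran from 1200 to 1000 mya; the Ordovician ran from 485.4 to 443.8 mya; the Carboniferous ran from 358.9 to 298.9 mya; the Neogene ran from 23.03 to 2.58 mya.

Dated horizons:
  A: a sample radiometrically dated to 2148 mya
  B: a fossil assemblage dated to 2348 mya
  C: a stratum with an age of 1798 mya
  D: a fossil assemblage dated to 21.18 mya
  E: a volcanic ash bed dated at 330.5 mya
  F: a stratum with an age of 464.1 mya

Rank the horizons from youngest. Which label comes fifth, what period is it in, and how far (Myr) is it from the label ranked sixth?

Sorted youngest-first by Ma: D (21.18), E (330.5), F (464.1), C (1798), A (2148), B (2348).
The fifth youngest is A at 2148 Ma, which lies in 2300–2050 Ma: the Rhyacian.
The sixth youngest is B at 2348 Ma; separation = |2148 − 2348| = 200 Myr.

A, in the Rhyacian; 200 million years to B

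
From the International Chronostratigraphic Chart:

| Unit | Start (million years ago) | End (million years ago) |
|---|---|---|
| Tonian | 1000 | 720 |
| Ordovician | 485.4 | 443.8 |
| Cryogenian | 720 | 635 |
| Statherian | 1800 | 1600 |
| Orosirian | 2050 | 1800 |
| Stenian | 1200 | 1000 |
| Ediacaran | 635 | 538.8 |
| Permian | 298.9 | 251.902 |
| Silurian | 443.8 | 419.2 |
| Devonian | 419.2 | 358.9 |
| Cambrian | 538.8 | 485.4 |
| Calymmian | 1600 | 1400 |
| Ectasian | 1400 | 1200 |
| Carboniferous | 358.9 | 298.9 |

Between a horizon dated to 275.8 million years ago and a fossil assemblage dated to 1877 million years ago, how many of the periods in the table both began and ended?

12

1877 Ma sits inside the Orosirian (2050–1800) and 275.8 Ma inside the Permian (298.9–251.902); neither of those is wholly between the two dates.
The listed periods lying completely between them are Statherian, Calymmian, Ectasian, Stenian, Tonian, Cryogenian, Ediacaran, Cambrian, Ordovician, Silurian, Devonian, Carboniferous — 12 in all.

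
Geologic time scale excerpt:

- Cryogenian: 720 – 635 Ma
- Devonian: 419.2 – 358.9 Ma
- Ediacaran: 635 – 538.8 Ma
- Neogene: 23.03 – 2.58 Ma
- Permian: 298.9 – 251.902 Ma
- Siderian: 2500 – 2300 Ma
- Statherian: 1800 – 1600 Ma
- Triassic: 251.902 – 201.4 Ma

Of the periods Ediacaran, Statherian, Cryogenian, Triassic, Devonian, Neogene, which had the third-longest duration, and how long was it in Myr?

Cryogenian, 85 million years

Durations: Ediacaran 96.2; Statherian 200; Cryogenian 85; Triassic 50.502; Devonian 60.3; Neogene 20.45 Myr.
Sorted longest-first: Statherian (200), Ediacaran (96.2), Cryogenian (85), Devonian (60.3), Triassic (50.502), Neogene (20.45).
The third longest is Cryogenian at 85 Myr.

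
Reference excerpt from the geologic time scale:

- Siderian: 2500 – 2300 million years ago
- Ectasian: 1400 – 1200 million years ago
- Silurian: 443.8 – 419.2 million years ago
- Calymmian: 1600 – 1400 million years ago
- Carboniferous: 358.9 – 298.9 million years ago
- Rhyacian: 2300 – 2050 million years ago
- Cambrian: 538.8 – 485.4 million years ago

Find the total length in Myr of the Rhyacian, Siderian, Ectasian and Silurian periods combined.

Each duration: Rhyacian = 250; Siderian = 200; Ectasian = 200; Silurian = 24.6.
Sum: 250 + 200 + 200 + 24.6 = 674.6 Myr.

674.6 million years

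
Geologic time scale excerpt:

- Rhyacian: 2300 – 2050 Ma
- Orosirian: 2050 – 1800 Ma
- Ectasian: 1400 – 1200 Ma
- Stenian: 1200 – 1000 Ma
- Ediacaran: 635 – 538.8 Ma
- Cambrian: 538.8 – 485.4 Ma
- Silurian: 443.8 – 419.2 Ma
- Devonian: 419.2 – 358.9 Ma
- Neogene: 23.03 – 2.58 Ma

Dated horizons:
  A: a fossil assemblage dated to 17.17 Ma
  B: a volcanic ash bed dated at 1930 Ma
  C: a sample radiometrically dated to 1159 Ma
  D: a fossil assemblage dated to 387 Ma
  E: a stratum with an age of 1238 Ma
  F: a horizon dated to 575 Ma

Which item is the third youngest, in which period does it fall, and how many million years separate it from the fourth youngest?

F, in the Ediacaran; 584 million years to C

Sorted youngest-first by Ma: A (17.17), D (387), F (575), C (1159), E (1238), B (1930).
The third youngest is F at 575 Ma, which lies in 635–538.8 Ma: the Ediacaran.
The fourth youngest is C at 1159 Ma; separation = |575 − 1159| = 584 Myr.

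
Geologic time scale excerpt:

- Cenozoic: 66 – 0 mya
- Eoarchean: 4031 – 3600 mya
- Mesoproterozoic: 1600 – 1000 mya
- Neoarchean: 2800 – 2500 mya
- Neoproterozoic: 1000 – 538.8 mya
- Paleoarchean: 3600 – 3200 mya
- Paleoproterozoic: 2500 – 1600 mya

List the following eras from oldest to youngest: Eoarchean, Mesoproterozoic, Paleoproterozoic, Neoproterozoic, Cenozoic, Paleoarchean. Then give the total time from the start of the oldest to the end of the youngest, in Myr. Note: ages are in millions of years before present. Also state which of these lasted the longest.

From the excerpt: Eoarchean 4031–3600; Mesoproterozoic 1600–1000; Paleoproterozoic 2500–1600; Neoproterozoic 1000–538.8; Cenozoic 66–0; Paleoarchean 3600–3200 (Ma).
Larger Ma is earlier, so the oldest is Eoarchean and the youngest is Cenozoic; oldest to youngest: Eoarchean, Paleoarchean, Paleoproterozoic, Mesoproterozoic, Neoproterozoic, Cenozoic.
Oldest start 4031 minus youngest end 0 gives 4031 Myr overall.
Individual lengths (start − end): Mesoproterozoic 600; Paleoarchean 400; Cenozoic 66; Neoproterozoic 461.2; Eoarchean 431; Paleoproterozoic 900. The largest is Paleoproterozoic at 900 Myr.

Eoarchean → Paleoarchean → Paleoproterozoic → Mesoproterozoic → Neoproterozoic → Cenozoic; total span 4031 Myr; longest is Paleoproterozoic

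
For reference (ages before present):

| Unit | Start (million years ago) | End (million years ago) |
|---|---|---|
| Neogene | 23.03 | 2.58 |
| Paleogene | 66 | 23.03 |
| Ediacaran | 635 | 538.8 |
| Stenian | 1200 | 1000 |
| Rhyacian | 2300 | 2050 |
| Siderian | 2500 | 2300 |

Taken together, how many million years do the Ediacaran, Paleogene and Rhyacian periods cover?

389.17 million years

Duration is start − end for each: (635 − 538.8) + (66 − 23.03) + (2300 − 2050).
That is 96.2 + 42.97 + 250, which totals 389.17 million years.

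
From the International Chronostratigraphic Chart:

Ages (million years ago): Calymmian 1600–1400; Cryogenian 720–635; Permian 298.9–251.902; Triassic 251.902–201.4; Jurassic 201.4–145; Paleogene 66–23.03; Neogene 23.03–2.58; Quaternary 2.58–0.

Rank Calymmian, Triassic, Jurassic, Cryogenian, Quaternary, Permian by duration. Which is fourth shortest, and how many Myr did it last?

Jurassic, 56.4 million years

Durations: Calymmian 200; Triassic 50.502; Jurassic 56.4; Cryogenian 85; Quaternary 2.58; Permian 46.998 Myr.
Sorted shortest-first: Quaternary (2.58), Permian (46.998), Triassic (50.502), Jurassic (56.4), Cryogenian (85), Calymmian (200).
The fourth shortest is Jurassic at 56.4 Myr.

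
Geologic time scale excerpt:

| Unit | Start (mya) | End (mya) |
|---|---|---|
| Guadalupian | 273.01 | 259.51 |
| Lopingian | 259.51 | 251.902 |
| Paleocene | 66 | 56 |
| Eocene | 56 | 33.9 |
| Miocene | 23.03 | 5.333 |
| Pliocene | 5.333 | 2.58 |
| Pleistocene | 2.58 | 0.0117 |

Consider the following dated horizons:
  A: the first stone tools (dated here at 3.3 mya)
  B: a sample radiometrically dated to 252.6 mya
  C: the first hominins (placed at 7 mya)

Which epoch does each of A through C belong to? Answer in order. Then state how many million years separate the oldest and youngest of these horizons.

Match each age against the start–end ranges in the excerpt: A = 3.3 Ma → Pliocene (5.333–2.58); B = 252.6 Ma → Lopingian (259.51–251.902); C = 7 Ma → Miocene (23.03–5.333).
The largest age is 252.6 Ma and the smallest is 3.3 Ma; their difference is 249.3 Myr.

A — Pliocene; B — Lopingian; C — Miocene; span 249.3 million years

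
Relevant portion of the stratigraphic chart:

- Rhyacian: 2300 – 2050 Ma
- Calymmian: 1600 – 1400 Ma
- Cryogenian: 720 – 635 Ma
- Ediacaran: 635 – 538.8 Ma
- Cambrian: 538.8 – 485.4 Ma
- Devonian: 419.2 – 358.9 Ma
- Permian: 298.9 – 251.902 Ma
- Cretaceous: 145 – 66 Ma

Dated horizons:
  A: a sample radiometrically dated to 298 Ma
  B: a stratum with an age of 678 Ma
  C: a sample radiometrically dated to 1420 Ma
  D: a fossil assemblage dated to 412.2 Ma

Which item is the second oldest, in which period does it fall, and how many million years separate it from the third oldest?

B, in the Cryogenian; 265.8 million years to D

Sorted oldest-first by Ma: C (1420), B (678), D (412.2), A (298).
The second oldest is B at 678 Ma, which lies in 720–635 Ma: the Cryogenian.
The third oldest is D at 412.2 Ma; separation = |678 − 412.2| = 265.8 Myr.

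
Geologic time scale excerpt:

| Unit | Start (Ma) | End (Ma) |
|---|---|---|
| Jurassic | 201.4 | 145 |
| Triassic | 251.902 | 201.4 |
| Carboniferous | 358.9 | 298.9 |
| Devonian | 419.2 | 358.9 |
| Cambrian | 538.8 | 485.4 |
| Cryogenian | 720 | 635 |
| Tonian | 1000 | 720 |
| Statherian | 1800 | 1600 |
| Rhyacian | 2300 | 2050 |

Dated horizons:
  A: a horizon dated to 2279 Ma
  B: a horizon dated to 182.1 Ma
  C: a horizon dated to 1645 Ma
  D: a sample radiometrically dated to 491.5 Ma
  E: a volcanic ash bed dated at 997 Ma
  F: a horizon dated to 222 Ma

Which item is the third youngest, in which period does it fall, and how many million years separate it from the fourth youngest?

Smaller Ma means younger, so youngest first: B 182.1 < F 222 < D 491.5 < E 997 < C 1645 < A 2279.
Counting 3 along gives D (491.5 Ma); the excerpt puts that inside the Cambrian, 538.8–485.4 Ma.
Next in line is E (997 Ma), and 997 − 491.5 = 505.5 Myr.

D, in the Cambrian; 505.5 million years to E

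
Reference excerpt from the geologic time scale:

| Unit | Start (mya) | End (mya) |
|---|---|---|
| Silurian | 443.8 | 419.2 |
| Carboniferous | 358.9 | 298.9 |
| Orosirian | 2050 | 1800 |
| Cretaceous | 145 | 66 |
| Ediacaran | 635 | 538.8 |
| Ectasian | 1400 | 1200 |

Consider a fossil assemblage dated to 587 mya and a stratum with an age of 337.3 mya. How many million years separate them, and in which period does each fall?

249.7 million years apart; the first in the Ediacaran, the second in the Carboniferous

Elapsed time: 587 − 337.3 = 249.7 Myr.
587 Ma lies within 635–538.8 Ma: Ediacaran.
337.3 Ma lies within 358.9–298.9 Ma: Carboniferous.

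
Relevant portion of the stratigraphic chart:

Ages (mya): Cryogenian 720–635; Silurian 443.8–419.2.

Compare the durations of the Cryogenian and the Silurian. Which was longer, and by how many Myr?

Cryogenian: 720 − 635 = 85 Myr.
Silurian: 443.8 − 419.2 = 24.6 Myr.
Difference: 85 − 24.6 = 60.4 Myr, so the Cryogenian was longer.

Cryogenian, by 60.4 million years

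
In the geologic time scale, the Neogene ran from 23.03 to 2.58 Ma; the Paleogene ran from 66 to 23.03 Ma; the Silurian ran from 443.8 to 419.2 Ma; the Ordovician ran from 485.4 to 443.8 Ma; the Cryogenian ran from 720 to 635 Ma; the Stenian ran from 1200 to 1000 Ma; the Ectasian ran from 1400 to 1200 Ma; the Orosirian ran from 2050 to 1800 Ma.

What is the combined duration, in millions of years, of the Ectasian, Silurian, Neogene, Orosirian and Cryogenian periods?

Duration is start − end for each: (1400 − 1200) + (443.8 − 419.2) + (23.03 − 2.58) + (2050 − 1800) + (720 − 635).
That is 200 + 24.6 + 20.45 + 250 + 85, which totals 580.05 million years.

580.05 million years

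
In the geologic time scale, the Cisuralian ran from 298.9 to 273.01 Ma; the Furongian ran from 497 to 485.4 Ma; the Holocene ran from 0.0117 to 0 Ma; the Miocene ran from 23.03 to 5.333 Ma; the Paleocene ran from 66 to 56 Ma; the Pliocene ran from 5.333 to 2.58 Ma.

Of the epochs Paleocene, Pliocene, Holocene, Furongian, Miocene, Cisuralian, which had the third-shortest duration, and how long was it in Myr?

Paleocene, 10 million years

Start − end for each: Paleocene 66 − 56 = 10; Pliocene 5.333 − 2.58 = 2.753; Holocene 0.0117 − 0 = 0.0117; Furongian 497 − 485.4 = 11.6; Miocene 23.03 − 5.333 = 17.697; Cisuralian 298.9 − 273.01 = 25.89.
Ranking these from shortest: Holocene < Pliocene < Paleocene < Furongian < Miocene < Cisuralian.
Position 3 in that ranking is Paleocene, which lasted 10 Myr.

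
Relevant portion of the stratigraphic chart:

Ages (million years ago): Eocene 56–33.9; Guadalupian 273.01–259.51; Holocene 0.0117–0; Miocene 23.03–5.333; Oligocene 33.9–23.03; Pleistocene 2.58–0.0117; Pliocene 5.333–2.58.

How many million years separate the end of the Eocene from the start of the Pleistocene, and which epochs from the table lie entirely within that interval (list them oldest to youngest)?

The Eocene closes at 33.9 Ma and the Pleistocene opens at 2.58 Ma, so the interval is 33.9 − 2.58 = 31.32 Myr.
An epoch fits inside if it starts at or after 33.9 Ma and ends at or before 2.58 Ma; oldest first that gives Oligocene, Miocene, Pliocene.

31.32 million years; Oligocene, Miocene, Pliocene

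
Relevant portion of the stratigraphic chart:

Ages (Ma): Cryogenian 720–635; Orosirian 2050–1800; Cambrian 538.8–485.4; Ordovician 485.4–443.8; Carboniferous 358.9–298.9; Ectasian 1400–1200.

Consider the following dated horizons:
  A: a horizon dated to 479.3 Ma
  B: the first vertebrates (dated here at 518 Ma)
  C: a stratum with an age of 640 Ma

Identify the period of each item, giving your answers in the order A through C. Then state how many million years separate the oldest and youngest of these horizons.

A — Ordovician; B — Cambrian; C — Cryogenian; span 160.7 million years

A: 479.3 Ma lies in 485.4–443.8 Ma, so Ordovician.
B: 518 Ma lies in 538.8–485.4 Ma, so Cambrian.
C: 640 Ma lies in 720–635 Ma, so Cryogenian.
Oldest = 640 Ma, youngest = 479.3 Ma → span 160.7 Myr.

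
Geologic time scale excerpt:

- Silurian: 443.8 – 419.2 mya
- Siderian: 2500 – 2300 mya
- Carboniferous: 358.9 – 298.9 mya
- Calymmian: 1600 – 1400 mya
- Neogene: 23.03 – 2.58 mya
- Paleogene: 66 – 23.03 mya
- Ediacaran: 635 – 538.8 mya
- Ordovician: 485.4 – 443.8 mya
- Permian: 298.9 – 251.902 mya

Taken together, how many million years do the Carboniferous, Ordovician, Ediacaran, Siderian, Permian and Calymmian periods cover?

Each duration: Carboniferous = 60; Ordovician = 41.6; Ediacaran = 96.2; Siderian = 200; Permian = 46.998; Calymmian = 200.
Sum: 60 + 41.6 + 96.2 + 200 + 46.998 + 200 = 644.798 Myr.

644.798 million years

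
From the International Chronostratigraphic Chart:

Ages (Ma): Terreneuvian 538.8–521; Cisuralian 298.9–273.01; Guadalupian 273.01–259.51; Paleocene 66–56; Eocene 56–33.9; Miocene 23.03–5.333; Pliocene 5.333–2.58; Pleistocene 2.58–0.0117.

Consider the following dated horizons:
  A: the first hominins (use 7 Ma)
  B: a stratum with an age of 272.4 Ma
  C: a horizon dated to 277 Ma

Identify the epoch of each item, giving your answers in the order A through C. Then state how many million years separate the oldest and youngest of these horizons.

Match each age against the start–end ranges in the excerpt: A = 7 Ma → Miocene (23.03–5.333); B = 272.4 Ma → Guadalupian (273.01–259.51); C = 277 Ma → Cisuralian (298.9–273.01).
The largest age is 277 Ma and the smallest is 7 Ma; their difference is 270 Myr.

A — Miocene; B — Guadalupian; C — Cisuralian; span 270 million years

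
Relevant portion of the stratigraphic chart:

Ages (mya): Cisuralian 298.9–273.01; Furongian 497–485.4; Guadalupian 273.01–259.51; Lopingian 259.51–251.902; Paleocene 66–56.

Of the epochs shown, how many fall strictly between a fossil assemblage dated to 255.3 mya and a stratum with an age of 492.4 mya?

492.4 Ma sits inside the Furongian (497–485.4) and 255.3 Ma inside the Lopingian (259.51–251.902); neither of those is wholly between the two dates.
The listed epochs lying completely between them are Cisuralian, Guadalupian — 2 in all.

2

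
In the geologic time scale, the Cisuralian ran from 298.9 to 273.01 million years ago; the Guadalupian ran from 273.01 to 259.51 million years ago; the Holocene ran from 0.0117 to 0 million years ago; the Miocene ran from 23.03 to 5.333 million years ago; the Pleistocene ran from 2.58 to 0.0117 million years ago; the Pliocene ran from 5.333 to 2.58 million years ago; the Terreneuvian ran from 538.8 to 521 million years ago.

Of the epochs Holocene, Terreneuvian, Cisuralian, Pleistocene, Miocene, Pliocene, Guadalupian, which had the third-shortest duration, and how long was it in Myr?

Durations: Holocene 0.0117; Terreneuvian 17.8; Cisuralian 25.89; Pleistocene 2.5683; Miocene 17.697; Pliocene 2.753; Guadalupian 13.5 Myr.
Sorted shortest-first: Holocene (0.0117), Pleistocene (2.5683), Pliocene (2.753), Guadalupian (13.5), Miocene (17.697), Terreneuvian (17.8), Cisuralian (25.89).
The third shortest is Pliocene at 2.753 Myr.

Pliocene, 2.753 million years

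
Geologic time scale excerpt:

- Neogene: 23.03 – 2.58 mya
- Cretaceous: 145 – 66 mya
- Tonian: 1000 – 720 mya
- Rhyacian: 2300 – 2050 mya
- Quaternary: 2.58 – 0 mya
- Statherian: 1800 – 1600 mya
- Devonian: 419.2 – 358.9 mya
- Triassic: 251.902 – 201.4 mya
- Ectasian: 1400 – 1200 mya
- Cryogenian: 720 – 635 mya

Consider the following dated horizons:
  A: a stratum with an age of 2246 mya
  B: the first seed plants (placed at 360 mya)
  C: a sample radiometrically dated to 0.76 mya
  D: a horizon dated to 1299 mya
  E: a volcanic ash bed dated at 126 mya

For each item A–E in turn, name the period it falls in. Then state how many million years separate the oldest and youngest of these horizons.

A: 2246 Ma lies in 2300–2050 Ma, so Rhyacian.
B: 360 Ma lies in 419.2–358.9 Ma, so Devonian.
C: 0.76 Ma lies in 2.58–0 Ma, so Quaternary.
D: 1299 Ma lies in 1400–1200 Ma, so Ectasian.
E: 126 Ma lies in 145–66 Ma, so Cretaceous.
Oldest = 2246 Ma, youngest = 0.76 Ma → span 2245.24 Myr.

A — Rhyacian; B — Devonian; C — Quaternary; D — Ectasian; E — Cretaceous; span 2245.24 million years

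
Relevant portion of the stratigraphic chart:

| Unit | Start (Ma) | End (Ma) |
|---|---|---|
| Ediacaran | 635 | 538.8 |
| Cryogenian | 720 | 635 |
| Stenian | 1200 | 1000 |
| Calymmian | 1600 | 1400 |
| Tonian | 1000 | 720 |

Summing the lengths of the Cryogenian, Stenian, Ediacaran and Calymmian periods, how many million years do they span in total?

Each duration: Cryogenian = 85; Stenian = 200; Ediacaran = 96.2; Calymmian = 200.
Sum: 85 + 200 + 96.2 + 200 = 581.2 Myr.

581.2 million years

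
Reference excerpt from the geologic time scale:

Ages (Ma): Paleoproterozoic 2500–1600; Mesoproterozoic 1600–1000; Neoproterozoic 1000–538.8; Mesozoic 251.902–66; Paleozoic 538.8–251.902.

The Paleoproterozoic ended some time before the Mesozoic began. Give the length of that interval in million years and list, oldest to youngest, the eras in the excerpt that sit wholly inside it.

The Paleoproterozoic closes at 1600 Ma and the Mesozoic opens at 251.902 Ma, so the interval is 1600 − 251.902 = 1348.098 Myr.
An era fits inside if it starts at or after 1600 Ma and ends at or before 251.902 Ma; oldest first that gives Mesoproterozoic, Neoproterozoic, Paleozoic.

1348.098 million years; Mesoproterozoic, Neoproterozoic, Paleozoic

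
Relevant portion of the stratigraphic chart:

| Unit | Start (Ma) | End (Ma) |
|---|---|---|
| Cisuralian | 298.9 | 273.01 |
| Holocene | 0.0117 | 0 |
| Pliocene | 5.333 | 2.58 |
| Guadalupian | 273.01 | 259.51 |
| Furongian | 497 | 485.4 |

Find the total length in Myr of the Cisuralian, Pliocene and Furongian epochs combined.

Each duration: Cisuralian = 25.89; Pliocene = 2.753; Furongian = 11.6.
Sum: 25.89 + 2.753 + 11.6 = 40.243 Myr.

40.243 million years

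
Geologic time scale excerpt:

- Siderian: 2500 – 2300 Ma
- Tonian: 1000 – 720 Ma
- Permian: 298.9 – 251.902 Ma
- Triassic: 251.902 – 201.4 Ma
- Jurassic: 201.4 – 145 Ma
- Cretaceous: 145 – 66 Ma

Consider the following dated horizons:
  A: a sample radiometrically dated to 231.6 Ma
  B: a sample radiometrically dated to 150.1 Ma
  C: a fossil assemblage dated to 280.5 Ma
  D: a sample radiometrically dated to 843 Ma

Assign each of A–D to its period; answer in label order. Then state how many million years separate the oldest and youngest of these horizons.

Match each age against the start–end ranges in the excerpt: A = 231.6 Ma → Triassic (251.902–201.4); B = 150.1 Ma → Jurassic (201.4–145); C = 280.5 Ma → Permian (298.9–251.902); D = 843 Ma → Tonian (1000–720).
The largest age is 843 Ma and the smallest is 150.1 Ma; their difference is 692.9 Myr.

A — Triassic; B — Jurassic; C — Permian; D — Tonian; span 692.9 million years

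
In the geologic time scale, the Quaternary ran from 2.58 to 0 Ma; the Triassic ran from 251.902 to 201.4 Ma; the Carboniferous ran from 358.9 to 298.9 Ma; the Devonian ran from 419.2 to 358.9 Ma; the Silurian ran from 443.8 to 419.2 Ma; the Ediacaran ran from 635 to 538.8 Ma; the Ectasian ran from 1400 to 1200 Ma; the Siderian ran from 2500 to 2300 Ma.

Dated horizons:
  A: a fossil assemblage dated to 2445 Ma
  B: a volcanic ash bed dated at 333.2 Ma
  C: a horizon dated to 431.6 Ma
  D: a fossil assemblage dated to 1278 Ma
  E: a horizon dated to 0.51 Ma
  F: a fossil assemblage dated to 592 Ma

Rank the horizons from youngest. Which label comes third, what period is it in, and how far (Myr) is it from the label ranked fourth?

Sorted youngest-first by Ma: E (0.51), B (333.2), C (431.6), F (592), D (1278), A (2445).
The third youngest is C at 431.6 Ma, which lies in 443.8–419.2 Ma: the Silurian.
The fourth youngest is F at 592 Ma; separation = |431.6 − 592| = 160.4 Myr.

C, in the Silurian; 160.4 million years to F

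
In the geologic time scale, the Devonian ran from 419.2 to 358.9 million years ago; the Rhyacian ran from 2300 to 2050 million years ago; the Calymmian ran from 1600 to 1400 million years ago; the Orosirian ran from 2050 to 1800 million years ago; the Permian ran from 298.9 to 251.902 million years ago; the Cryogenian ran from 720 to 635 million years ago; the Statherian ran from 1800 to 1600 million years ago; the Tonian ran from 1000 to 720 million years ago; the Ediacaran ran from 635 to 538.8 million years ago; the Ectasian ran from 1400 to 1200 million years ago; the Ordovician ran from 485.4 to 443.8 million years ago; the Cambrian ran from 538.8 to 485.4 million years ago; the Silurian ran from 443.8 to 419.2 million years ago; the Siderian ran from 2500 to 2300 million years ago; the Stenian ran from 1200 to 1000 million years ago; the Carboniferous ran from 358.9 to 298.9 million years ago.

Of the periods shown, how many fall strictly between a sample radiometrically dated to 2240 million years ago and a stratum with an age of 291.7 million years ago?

13

2240 Ma sits inside the Rhyacian (2300–2050) and 291.7 Ma inside the Permian (298.9–251.902); neither of those is wholly between the two dates.
The listed periods lying completely between them are Orosirian, Statherian, Calymmian, Ectasian, Stenian, Tonian, Cryogenian, Ediacaran, Cambrian, Ordovician, Silurian, Devonian, Carboniferous — 13 in all.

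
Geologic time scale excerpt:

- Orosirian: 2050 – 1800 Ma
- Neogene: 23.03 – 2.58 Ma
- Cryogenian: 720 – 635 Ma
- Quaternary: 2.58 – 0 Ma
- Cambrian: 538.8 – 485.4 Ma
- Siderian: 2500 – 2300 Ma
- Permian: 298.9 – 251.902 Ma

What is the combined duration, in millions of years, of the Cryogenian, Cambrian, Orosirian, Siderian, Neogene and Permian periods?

655.848 million years

Each duration: Cryogenian = 85; Cambrian = 53.4; Orosirian = 250; Siderian = 200; Neogene = 20.45; Permian = 46.998.
Sum: 85 + 53.4 + 250 + 200 + 20.45 + 46.998 = 655.848 Myr.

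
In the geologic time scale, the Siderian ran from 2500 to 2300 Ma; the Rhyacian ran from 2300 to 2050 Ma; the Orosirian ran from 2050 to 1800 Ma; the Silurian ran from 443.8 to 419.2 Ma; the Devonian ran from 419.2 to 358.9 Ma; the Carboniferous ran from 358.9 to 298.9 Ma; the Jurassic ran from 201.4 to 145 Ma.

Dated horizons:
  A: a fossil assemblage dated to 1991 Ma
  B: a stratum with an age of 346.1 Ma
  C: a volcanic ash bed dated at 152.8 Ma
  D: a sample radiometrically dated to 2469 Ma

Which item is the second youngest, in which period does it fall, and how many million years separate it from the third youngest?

B, in the Carboniferous; 1644.9 million years to A

Sorted youngest-first by Ma: C (152.8), B (346.1), A (1991), D (2469).
The second youngest is B at 346.1 Ma, which lies in 358.9–298.9 Ma: the Carboniferous.
The third youngest is A at 1991 Ma; separation = |346.1 − 1991| = 1644.9 Myr.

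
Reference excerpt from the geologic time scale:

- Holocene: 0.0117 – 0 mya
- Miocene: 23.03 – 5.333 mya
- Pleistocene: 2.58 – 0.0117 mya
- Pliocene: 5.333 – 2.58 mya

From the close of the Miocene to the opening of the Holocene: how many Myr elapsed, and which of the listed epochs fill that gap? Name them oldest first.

End of Miocene = 5.333 Ma; start of Holocene = 0.0117 Ma.
Gap = 5.333 − 0.0117 = 5.3213 Myr.
Epochs wholly inside 5.333–0.0117 Ma: Pliocene (5.333–2.58), Pleistocene (2.58–0.0117).

5.3213 million years; Pliocene, Pleistocene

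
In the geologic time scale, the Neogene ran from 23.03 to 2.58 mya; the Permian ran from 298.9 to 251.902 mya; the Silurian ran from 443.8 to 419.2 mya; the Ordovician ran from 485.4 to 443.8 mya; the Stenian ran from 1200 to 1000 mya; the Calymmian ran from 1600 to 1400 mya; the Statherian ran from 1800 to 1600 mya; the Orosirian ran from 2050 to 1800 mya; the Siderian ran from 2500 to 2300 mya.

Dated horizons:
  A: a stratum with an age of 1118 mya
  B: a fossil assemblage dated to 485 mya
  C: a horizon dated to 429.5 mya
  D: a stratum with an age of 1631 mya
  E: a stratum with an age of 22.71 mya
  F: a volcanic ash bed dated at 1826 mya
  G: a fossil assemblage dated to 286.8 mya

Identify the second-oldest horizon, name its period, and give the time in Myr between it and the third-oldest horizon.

D, in the Statherian; 513 million years to A

Sorted oldest-first by Ma: F (1826), D (1631), A (1118), B (485), C (429.5), G (286.8), E (22.71).
The second oldest is D at 1631 Ma, which lies in 1800–1600 Ma: the Statherian.
The third oldest is A at 1118 Ma; separation = |1631 − 1118| = 513 Myr.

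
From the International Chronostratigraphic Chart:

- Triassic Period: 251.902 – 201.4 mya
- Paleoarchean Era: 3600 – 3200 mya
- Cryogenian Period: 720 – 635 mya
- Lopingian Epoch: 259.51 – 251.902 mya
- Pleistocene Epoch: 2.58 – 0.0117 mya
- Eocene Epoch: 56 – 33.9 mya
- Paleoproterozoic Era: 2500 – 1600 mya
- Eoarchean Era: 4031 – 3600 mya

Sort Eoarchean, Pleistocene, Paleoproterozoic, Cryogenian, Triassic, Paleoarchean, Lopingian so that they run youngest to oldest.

The oldest of these is Eoarchean (starts 4031 Ma) and the youngest is Pleistocene (ends 0.0117 Ma).
In between, by decreasing start age: Paleoarchean (3600), Paleoproterozoic (2500), Cryogenian (720), Lopingian (259.51), Triassic (251.902).
Listing youngest first means reversing that sequence.

Pleistocene, Triassic, Lopingian, Cryogenian, Paleoproterozoic, Paleoarchean, Eoarchean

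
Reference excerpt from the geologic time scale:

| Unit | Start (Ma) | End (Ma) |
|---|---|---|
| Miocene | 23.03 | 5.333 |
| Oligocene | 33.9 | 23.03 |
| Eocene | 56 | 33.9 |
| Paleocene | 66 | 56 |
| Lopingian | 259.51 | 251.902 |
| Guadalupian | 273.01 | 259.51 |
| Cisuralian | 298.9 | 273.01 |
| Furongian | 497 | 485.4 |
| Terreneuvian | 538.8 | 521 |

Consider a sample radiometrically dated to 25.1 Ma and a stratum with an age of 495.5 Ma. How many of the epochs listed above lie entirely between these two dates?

The older date is 495.5 Ma and the younger is 25.1 Ma.
Epochs with start < 495.5 and end > 25.1 Ma: Cisuralian (298.9–273.01), Guadalupian (273.01–259.51), Lopingian (259.51–251.902), Paleocene (66–56), Eocene (56–33.9).
That is 5 complete epochs.

5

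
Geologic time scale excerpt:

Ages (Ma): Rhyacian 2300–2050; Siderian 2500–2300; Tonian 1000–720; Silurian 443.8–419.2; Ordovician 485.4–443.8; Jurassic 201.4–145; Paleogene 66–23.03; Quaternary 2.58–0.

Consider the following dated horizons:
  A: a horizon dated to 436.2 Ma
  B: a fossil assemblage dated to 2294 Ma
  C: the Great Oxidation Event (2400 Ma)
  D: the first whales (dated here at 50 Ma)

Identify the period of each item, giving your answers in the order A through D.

A — Silurian; B — Rhyacian; C — Siderian; D — Paleogene

Match each age against the start–end ranges in the excerpt: A = 436.2 Ma → Silurian (443.8–419.2); B = 2294 Ma → Rhyacian (2300–2050); C = 2400 Ma → Siderian (2500–2300); D = 50 Ma → Paleogene (66–23.03).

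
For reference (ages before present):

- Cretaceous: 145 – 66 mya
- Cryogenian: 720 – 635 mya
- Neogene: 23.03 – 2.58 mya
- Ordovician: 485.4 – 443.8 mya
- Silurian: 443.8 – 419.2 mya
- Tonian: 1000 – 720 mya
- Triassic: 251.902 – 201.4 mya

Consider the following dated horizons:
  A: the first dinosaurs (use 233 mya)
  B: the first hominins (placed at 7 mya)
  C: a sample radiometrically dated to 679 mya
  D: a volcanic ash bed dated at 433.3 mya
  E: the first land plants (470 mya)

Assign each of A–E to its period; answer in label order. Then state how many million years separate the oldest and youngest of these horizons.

A: 233 Ma lies in 251.902–201.4 Ma, so Triassic.
B: 7 Ma lies in 23.03–2.58 Ma, so Neogene.
C: 679 Ma lies in 720–635 Ma, so Cryogenian.
D: 433.3 Ma lies in 443.8–419.2 Ma, so Silurian.
E: 470 Ma lies in 485.4–443.8 Ma, so Ordovician.
Oldest = 679 Ma, youngest = 7 Ma → span 672 Myr.

A — Triassic; B — Neogene; C — Cryogenian; D — Silurian; E — Ordovician; span 672 million years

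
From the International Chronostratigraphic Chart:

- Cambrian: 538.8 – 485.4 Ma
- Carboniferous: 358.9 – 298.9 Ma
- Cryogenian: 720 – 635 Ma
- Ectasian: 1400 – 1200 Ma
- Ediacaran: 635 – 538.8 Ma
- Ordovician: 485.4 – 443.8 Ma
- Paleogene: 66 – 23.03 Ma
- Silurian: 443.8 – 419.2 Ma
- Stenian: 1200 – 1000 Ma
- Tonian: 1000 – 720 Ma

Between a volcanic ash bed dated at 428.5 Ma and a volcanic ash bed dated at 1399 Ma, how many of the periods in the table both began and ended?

The older date is 1399 Ma and the younger is 428.5 Ma.
Periods with start < 1399 and end > 428.5 Ma: Stenian (1200–1000), Tonian (1000–720), Cryogenian (720–635), Ediacaran (635–538.8), Cambrian (538.8–485.4), Ordovician (485.4–443.8).
That is 6 complete periods.

6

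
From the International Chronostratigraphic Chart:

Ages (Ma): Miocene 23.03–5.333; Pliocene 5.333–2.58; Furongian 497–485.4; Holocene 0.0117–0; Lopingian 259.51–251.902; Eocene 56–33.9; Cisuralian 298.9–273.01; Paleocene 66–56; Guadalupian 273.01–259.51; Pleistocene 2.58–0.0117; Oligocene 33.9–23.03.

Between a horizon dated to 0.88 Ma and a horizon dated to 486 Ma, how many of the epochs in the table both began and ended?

The older date is 486 Ma and the younger is 0.88 Ma.
Epochs with start < 486 and end > 0.88 Ma: Cisuralian (298.9–273.01), Guadalupian (273.01–259.51), Lopingian (259.51–251.902), Paleocene (66–56), Eocene (56–33.9), Oligocene (33.9–23.03), Miocene (23.03–5.333), Pliocene (5.333–2.58).
That is 8 complete epochs.

8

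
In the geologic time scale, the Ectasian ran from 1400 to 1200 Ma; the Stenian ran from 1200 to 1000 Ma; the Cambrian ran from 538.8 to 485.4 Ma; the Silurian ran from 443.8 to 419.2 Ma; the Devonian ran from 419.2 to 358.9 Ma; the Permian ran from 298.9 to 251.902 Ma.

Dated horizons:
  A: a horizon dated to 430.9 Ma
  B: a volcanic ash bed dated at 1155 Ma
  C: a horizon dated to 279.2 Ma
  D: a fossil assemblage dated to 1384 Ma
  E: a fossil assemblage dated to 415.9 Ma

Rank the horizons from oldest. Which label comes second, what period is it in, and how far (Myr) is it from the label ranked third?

Sorted oldest-first by Ma: D (1384), B (1155), A (430.9), E (415.9), C (279.2).
The second oldest is B at 1155 Ma, which lies in 1200–1000 Ma: the Stenian.
The third oldest is A at 430.9 Ma; separation = |1155 − 430.9| = 724.1 Myr.

B, in the Stenian; 724.1 million years to A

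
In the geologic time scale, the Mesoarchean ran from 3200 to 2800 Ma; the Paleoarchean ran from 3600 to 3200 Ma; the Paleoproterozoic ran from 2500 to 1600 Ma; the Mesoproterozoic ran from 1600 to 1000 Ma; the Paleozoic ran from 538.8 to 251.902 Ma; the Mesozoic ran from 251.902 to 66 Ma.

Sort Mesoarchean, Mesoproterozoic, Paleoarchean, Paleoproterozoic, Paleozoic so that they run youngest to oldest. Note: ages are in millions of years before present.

Paleozoic, then Mesoproterozoic, then Paleoproterozoic, then Mesoarchean, then Paleoarchean

Read off each span (Ma): Mesoarchean 3200–2800; Mesoproterozoic 1600–1000; Paleoarchean 3600–3200; Paleoproterozoic 2500–1600; Paleozoic 538.8–251.902.
Larger Ma is older, so oldest→youngest is Paleoarchean, Mesoarchean, Paleoproterozoic, Mesoproterozoic, Paleozoic; reverse it for youngest→oldest.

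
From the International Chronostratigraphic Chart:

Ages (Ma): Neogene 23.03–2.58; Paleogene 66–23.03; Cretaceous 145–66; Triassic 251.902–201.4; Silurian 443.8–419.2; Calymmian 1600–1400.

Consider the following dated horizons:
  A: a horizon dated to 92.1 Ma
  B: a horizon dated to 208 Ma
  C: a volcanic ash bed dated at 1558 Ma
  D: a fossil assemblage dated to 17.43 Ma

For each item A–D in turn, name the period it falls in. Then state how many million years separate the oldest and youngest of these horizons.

A: 92.1 Ma lies in 145–66 Ma, so Cretaceous.
B: 208 Ma lies in 251.902–201.4 Ma, so Triassic.
C: 1558 Ma lies in 1600–1400 Ma, so Calymmian.
D: 17.43 Ma lies in 23.03–2.58 Ma, so Neogene.
Oldest = 1558 Ma, youngest = 17.43 Ma → span 1540.57 Myr.

A — Cretaceous; B — Triassic; C — Calymmian; D — Neogene; span 1540.57 million years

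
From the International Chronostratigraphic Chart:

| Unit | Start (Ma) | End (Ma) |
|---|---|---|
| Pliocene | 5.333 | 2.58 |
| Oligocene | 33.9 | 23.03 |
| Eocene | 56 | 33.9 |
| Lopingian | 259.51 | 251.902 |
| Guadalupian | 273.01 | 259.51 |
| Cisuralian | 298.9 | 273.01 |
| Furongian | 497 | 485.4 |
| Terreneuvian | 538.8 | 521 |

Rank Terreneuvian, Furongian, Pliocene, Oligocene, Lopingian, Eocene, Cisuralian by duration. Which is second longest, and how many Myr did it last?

Eocene, 22.1 million years

Start − end for each: Terreneuvian 538.8 − 521 = 17.8; Furongian 497 − 485.4 = 11.6; Pliocene 5.333 − 2.58 = 2.753; Oligocene 33.9 − 23.03 = 10.87; Lopingian 259.51 − 251.902 = 7.608; Eocene 56 − 33.9 = 22.1; Cisuralian 298.9 − 273.01 = 25.89.
Ranking these from longest: Cisuralian > Eocene > Terreneuvian > Furongian > Oligocene > Lopingian > Pliocene.
Position 2 in that ranking is Eocene, which lasted 22.1 Myr.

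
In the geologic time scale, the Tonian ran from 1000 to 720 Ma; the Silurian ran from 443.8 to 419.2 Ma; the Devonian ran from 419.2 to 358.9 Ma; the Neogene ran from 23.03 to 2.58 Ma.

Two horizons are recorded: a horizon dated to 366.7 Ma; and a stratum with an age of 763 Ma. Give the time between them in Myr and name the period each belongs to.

Elapsed time: 763 − 366.7 = 396.3 Myr.
366.7 Ma lies within 419.2–358.9 Ma: Devonian.
763 Ma lies within 1000–720 Ma: Tonian.

396.3 million years apart; the first in the Devonian, the second in the Tonian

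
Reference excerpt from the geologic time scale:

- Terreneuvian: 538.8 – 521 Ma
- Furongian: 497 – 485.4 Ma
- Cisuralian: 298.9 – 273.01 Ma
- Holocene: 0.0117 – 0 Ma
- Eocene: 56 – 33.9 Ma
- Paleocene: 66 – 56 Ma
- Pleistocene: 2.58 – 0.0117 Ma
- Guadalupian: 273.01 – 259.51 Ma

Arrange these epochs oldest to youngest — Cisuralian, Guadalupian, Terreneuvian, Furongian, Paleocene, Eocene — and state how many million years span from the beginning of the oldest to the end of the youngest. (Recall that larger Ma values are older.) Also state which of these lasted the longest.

From the excerpt: Cisuralian 298.9–273.01; Guadalupian 273.01–259.51; Terreneuvian 538.8–521; Furongian 497–485.4; Paleocene 66–56; Eocene 56–33.9 (Ma).
Larger Ma is earlier, so the oldest is Terreneuvian and the youngest is Eocene; oldest to youngest: Terreneuvian, Furongian, Cisuralian, Guadalupian, Paleocene, Eocene.
Oldest start 538.8 minus youngest end 33.9 gives 504.9 Myr overall.
Individual lengths (start − end): Cisuralian 25.89; Terreneuvian 17.8; Guadalupian 13.5; Paleocene 10; Eocene 22.1; Furongian 11.6. The largest is Cisuralian at 25.89 Myr.

Terreneuvian, Furongian, Cisuralian, Guadalupian, Paleocene, Eocene; total span 504.9 Myr; longest is Cisuralian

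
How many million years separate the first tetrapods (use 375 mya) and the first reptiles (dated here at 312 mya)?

375 − 312 = 63 million years.

63 million years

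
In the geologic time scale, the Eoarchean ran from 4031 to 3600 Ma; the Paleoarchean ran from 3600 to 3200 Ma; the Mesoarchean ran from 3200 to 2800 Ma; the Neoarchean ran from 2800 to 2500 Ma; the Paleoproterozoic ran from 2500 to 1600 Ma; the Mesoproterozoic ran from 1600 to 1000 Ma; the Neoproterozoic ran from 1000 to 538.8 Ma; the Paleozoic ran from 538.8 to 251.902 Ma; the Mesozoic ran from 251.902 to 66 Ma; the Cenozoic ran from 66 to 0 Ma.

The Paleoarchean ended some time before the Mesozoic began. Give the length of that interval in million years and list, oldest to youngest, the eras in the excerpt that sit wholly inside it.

The Paleoarchean closes at 3200 Ma and the Mesozoic opens at 251.902 Ma, so the interval is 3200 − 251.902 = 2948.098 Myr.
An era fits inside if it starts at or after 3200 Ma and ends at or before 251.902 Ma; oldest first that gives Mesoarchean, Neoarchean, Paleoproterozoic, Mesoproterozoic, Neoproterozoic, Paleozoic.

2948.098 million years; Mesoarchean, Neoarchean, Paleoproterozoic, Mesoproterozoic, Neoproterozoic, Paleozoic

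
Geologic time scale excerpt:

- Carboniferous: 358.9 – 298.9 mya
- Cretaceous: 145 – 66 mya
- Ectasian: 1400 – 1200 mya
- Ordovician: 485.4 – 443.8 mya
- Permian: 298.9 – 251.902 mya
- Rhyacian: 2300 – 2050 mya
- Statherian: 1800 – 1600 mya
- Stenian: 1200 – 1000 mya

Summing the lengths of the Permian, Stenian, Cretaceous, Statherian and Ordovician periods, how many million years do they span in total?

Each duration: Permian = 46.998; Stenian = 200; Cretaceous = 79; Statherian = 200; Ordovician = 41.6.
Sum: 46.998 + 200 + 79 + 200 + 41.6 = 567.598 Myr.

567.598 million years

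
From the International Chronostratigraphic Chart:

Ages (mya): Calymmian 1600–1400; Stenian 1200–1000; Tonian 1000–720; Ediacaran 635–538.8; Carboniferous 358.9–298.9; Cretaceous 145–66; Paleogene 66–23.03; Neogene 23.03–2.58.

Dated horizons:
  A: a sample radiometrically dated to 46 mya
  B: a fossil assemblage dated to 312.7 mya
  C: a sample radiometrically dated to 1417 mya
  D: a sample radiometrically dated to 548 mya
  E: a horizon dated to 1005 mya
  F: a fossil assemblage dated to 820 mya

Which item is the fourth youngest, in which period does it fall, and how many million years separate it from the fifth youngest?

Smaller Ma means younger, so youngest first: A 46 < B 312.7 < D 548 < F 820 < E 1005 < C 1417.
Counting 4 along gives F (820 Ma); the excerpt puts that inside the Tonian, 1000–720 Ma.
Next in line is E (1005 Ma), and 1005 − 820 = 185 Myr.

F, in the Tonian; 185 million years to E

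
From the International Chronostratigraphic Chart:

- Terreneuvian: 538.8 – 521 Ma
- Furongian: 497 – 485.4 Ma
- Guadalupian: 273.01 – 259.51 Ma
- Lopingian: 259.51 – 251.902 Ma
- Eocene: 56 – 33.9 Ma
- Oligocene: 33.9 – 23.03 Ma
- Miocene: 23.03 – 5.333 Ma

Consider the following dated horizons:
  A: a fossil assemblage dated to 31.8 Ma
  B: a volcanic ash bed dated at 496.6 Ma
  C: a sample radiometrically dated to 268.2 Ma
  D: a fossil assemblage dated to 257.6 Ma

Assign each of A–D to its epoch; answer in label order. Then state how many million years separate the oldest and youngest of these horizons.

A — Oligocene; B — Furongian; C — Guadalupian; D — Lopingian; span 464.8 million years

A: 31.8 Ma lies in 33.9–23.03 Ma, so Oligocene.
B: 496.6 Ma lies in 497–485.4 Ma, so Furongian.
C: 268.2 Ma lies in 273.01–259.51 Ma, so Guadalupian.
D: 257.6 Ma lies in 259.51–251.902 Ma, so Lopingian.
Oldest = 496.6 Ma, youngest = 31.8 Ma → span 464.8 Myr.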